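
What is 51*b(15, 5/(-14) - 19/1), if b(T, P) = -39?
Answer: -1989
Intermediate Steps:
51*b(15, 5/(-14) - 19/1) = 51*(-39) = -1989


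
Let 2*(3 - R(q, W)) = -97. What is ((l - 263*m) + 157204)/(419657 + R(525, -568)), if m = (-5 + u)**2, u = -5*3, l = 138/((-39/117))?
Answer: 103180/839417 ≈ 0.12292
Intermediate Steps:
R(q, W) = 103/2 (R(q, W) = 3 - 1/2*(-97) = 3 + 97/2 = 103/2)
l = -414 (l = 138/((-39*1/117)) = 138/(-1/3) = 138*(-3) = -414)
u = -15
m = 400 (m = (-5 - 15)**2 = (-20)**2 = 400)
((l - 263*m) + 157204)/(419657 + R(525, -568)) = ((-414 - 263*400) + 157204)/(419657 + 103/2) = ((-414 - 105200) + 157204)/(839417/2) = (-105614 + 157204)*(2/839417) = 51590*(2/839417) = 103180/839417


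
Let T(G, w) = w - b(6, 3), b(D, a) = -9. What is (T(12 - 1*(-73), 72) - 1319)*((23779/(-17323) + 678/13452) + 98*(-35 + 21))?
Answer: 33015800319249/19419083 ≈ 1.7002e+6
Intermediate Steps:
T(G, w) = 9 + w (T(G, w) = w - 1*(-9) = w + 9 = 9 + w)
(T(12 - 1*(-73), 72) - 1319)*((23779/(-17323) + 678/13452) + 98*(-35 + 21)) = ((9 + 72) - 1319)*((23779/(-17323) + 678/13452) + 98*(-35 + 21)) = (81 - 1319)*((23779*(-1/17323) + 678*(1/13452)) + 98*(-14)) = -1238*((-23779/17323 + 113/2242) - 1372) = -1238*(-51355019/38838166 - 1372) = -1238*(-53337318771/38838166) = 33015800319249/19419083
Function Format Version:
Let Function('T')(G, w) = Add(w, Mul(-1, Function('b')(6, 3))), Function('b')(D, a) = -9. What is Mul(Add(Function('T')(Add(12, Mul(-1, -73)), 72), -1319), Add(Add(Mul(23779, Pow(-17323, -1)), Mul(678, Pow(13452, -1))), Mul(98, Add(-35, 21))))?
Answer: Rational(33015800319249, 19419083) ≈ 1.7002e+6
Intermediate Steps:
Function('T')(G, w) = Add(9, w) (Function('T')(G, w) = Add(w, Mul(-1, -9)) = Add(w, 9) = Add(9, w))
Mul(Add(Function('T')(Add(12, Mul(-1, -73)), 72), -1319), Add(Add(Mul(23779, Pow(-17323, -1)), Mul(678, Pow(13452, -1))), Mul(98, Add(-35, 21)))) = Mul(Add(Add(9, 72), -1319), Add(Add(Mul(23779, Pow(-17323, -1)), Mul(678, Pow(13452, -1))), Mul(98, Add(-35, 21)))) = Mul(Add(81, -1319), Add(Add(Mul(23779, Rational(-1, 17323)), Mul(678, Rational(1, 13452))), Mul(98, -14))) = Mul(-1238, Add(Add(Rational(-23779, 17323), Rational(113, 2242)), -1372)) = Mul(-1238, Add(Rational(-51355019, 38838166), -1372)) = Mul(-1238, Rational(-53337318771, 38838166)) = Rational(33015800319249, 19419083)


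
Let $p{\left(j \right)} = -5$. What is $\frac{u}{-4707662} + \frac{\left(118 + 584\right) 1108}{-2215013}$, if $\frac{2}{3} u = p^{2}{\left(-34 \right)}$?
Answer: $- \frac{7323555778359}{20855065059212} \approx -0.35116$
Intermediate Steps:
$u = \frac{75}{2}$ ($u = \frac{3 \left(-5\right)^{2}}{2} = \frac{3}{2} \cdot 25 = \frac{75}{2} \approx 37.5$)
$\frac{u}{-4707662} + \frac{\left(118 + 584\right) 1108}{-2215013} = \frac{75}{2 \left(-4707662\right)} + \frac{\left(118 + 584\right) 1108}{-2215013} = \frac{75}{2} \left(- \frac{1}{4707662}\right) + 702 \cdot 1108 \left(- \frac{1}{2215013}\right) = - \frac{75}{9415324} + 777816 \left(- \frac{1}{2215013}\right) = - \frac{75}{9415324} - \frac{777816}{2215013} = - \frac{7323555778359}{20855065059212}$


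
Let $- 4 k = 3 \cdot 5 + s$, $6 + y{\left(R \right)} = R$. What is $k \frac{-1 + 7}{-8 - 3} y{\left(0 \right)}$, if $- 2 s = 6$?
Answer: $- \frac{108}{11} \approx -9.8182$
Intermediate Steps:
$s = -3$ ($s = \left(- \frac{1}{2}\right) 6 = -3$)
$y{\left(R \right)} = -6 + R$
$k = -3$ ($k = - \frac{3 \cdot 5 - 3}{4} = - \frac{15 - 3}{4} = \left(- \frac{1}{4}\right) 12 = -3$)
$k \frac{-1 + 7}{-8 - 3} y{\left(0 \right)} = - 3 \frac{-1 + 7}{-8 - 3} \left(-6 + 0\right) = - 3 \frac{6}{-8 - 3} \left(-6\right) = - 3 \frac{6}{-11} \left(-6\right) = - 3 \cdot 6 \left(- \frac{1}{11}\right) \left(-6\right) = \left(-3\right) \left(- \frac{6}{11}\right) \left(-6\right) = \frac{18}{11} \left(-6\right) = - \frac{108}{11}$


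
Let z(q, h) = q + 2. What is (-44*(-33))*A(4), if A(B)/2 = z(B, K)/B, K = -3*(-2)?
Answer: 4356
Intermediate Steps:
K = 6
z(q, h) = 2 + q
A(B) = 2*(2 + B)/B (A(B) = 2*((2 + B)/B) = 2*(2 + B)/B)
(-44*(-33))*A(4) = (-44*(-33))*(2 + 4/4) = 1452*(2 + 4*(¼)) = 1452*(2 + 1) = 1452*3 = 4356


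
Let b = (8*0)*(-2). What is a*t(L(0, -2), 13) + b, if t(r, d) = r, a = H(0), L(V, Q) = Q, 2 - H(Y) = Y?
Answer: -4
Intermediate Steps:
H(Y) = 2 - Y
a = 2 (a = 2 - 1*0 = 2 + 0 = 2)
b = 0 (b = 0*(-2) = 0)
a*t(L(0, -2), 13) + b = 2*(-2) + 0 = -4 + 0 = -4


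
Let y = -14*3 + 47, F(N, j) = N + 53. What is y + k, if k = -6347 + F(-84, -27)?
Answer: -6373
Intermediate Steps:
F(N, j) = 53 + N
k = -6378 (k = -6347 + (53 - 84) = -6347 - 31 = -6378)
y = 5 (y = -42 + 47 = 5)
y + k = 5 - 6378 = -6373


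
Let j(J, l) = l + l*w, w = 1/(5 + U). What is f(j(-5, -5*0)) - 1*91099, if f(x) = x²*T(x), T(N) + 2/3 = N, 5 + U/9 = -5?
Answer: -91099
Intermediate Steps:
U = -90 (U = -45 + 9*(-5) = -45 - 45 = -90)
T(N) = -⅔ + N
w = -1/85 (w = 1/(5 - 90) = 1/(-85) = -1/85 ≈ -0.011765)
j(J, l) = 84*l/85 (j(J, l) = l + l*(-1/85) = l - l/85 = 84*l/85)
f(x) = x²*(-⅔ + x)
f(j(-5, -5*0)) - 1*91099 = (84*(-5*0)/85)²*(-⅔ + 84*(-5*0)/85) - 1*91099 = ((84/85)*0)²*(-⅔ + (84/85)*0) - 91099 = 0²*(-⅔ + 0) - 91099 = 0*(-⅔) - 91099 = 0 - 91099 = -91099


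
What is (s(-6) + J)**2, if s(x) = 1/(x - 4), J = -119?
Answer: 1418481/100 ≈ 14185.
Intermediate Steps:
s(x) = 1/(-4 + x)
(s(-6) + J)**2 = (1/(-4 - 6) - 119)**2 = (1/(-10) - 119)**2 = (-1/10 - 119)**2 = (-1191/10)**2 = 1418481/100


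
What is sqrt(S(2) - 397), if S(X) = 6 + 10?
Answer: I*sqrt(381) ≈ 19.519*I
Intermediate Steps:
S(X) = 16
sqrt(S(2) - 397) = sqrt(16 - 397) = sqrt(-381) = I*sqrt(381)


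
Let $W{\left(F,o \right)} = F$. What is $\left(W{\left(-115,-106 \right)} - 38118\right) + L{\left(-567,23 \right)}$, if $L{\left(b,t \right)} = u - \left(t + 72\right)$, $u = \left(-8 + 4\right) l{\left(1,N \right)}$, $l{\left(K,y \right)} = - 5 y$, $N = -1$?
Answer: $-38348$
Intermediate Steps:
$u = -20$ ($u = \left(-8 + 4\right) \left(\left(-5\right) \left(-1\right)\right) = \left(-4\right) 5 = -20$)
$L{\left(b,t \right)} = -92 - t$ ($L{\left(b,t \right)} = -20 - \left(t + 72\right) = -20 - \left(72 + t\right) = -92 - t$)
$\left(W{\left(-115,-106 \right)} - 38118\right) + L{\left(-567,23 \right)} = \left(-115 - 38118\right) - 115 = -38233 - 115 = -38348$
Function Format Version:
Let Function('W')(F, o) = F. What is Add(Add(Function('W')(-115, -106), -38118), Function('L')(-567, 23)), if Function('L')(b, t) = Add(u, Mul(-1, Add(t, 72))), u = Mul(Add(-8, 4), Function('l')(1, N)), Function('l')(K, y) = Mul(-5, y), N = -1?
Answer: -38348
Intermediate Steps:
u = -20 (u = Mul(Add(-8, 4), Mul(-5, -1)) = Mul(-4, 5) = -20)
Function('L')(b, t) = Add(-92, Mul(-1, t)) (Function('L')(b, t) = Add(-20, Mul(-1, Add(t, 72))) = Add(-20, Mul(-1, Add(72, t))) = Add(-20, Add(-72, Mul(-1, t))) = Add(-92, Mul(-1, t)))
Add(Add(Function('W')(-115, -106), -38118), Function('L')(-567, 23)) = Add(Add(-115, -38118), Add(-92, Mul(-1, 23))) = Add(-38233, Add(-92, -23)) = Add(-38233, -115) = -38348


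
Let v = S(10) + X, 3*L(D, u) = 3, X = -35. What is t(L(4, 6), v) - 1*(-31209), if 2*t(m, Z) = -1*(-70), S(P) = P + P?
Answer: 31244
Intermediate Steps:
L(D, u) = 1 (L(D, u) = (⅓)*3 = 1)
S(P) = 2*P
v = -15 (v = 2*10 - 35 = 20 - 35 = -15)
t(m, Z) = 35 (t(m, Z) = (-1*(-70))/2 = (½)*70 = 35)
t(L(4, 6), v) - 1*(-31209) = 35 - 1*(-31209) = 35 + 31209 = 31244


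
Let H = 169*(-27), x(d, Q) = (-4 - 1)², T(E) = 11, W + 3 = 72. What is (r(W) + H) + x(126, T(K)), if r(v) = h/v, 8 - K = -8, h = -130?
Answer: -313252/69 ≈ -4539.9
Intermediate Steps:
K = 16 (K = 8 - 1*(-8) = 8 + 8 = 16)
W = 69 (W = -3 + 72 = 69)
x(d, Q) = 25 (x(d, Q) = (-5)² = 25)
r(v) = -130/v
H = -4563
(r(W) + H) + x(126, T(K)) = (-130/69 - 4563) + 25 = -314977/69 + 25 = -313252/69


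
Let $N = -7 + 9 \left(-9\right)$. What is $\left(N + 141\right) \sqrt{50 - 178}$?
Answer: $424 i \sqrt{2} \approx 599.63 i$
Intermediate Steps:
$N = -88$ ($N = -7 - 81 = -88$)
$\left(N + 141\right) \sqrt{50 - 178} = \left(-88 + 141\right) \sqrt{50 - 178} = 53 \sqrt{-128} = 53 \cdot 8 i \sqrt{2} = 424 i \sqrt{2}$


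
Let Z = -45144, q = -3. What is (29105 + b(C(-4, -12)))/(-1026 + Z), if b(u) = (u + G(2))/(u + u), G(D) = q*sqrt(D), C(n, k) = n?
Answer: -58211/92340 - sqrt(2)/123120 ≈ -0.63041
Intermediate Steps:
G(D) = -3*sqrt(D)
b(u) = (u - 3*sqrt(2))/(2*u) (b(u) = (u - 3*sqrt(2))/(u + u) = (u - 3*sqrt(2))/((2*u)) = (u - 3*sqrt(2))*(1/(2*u)) = (u - 3*sqrt(2))/(2*u))
(29105 + b(C(-4, -12)))/(-1026 + Z) = (29105 + (1/2)*(-4 - 3*sqrt(2))/(-4))/(-1026 - 45144) = (29105 + (1/2)*(-1/4)*(-4 - 3*sqrt(2)))/(-46170) = (29105 + (1/2 + 3*sqrt(2)/8))*(-1/46170) = (58211/2 + 3*sqrt(2)/8)*(-1/46170) = -58211/92340 - sqrt(2)/123120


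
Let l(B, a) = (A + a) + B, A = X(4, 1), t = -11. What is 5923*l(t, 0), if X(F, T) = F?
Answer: -41461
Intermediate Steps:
A = 4
l(B, a) = 4 + B + a (l(B, a) = (4 + a) + B = 4 + B + a)
5923*l(t, 0) = 5923*(4 - 11 + 0) = 5923*(-7) = -41461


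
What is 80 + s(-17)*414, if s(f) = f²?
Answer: 119726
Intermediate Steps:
80 + s(-17)*414 = 80 + (-17)²*414 = 80 + 289*414 = 80 + 119646 = 119726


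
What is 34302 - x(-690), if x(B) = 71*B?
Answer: 83292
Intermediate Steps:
34302 - x(-690) = 34302 - 71*(-690) = 34302 - 1*(-48990) = 34302 + 48990 = 83292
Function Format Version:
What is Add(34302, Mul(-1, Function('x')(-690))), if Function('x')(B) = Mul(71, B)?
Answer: 83292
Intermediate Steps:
Add(34302, Mul(-1, Function('x')(-690))) = Add(34302, Mul(-1, Mul(71, -690))) = Add(34302, Mul(-1, -48990)) = Add(34302, 48990) = 83292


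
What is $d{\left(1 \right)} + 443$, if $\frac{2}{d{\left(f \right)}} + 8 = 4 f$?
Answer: $\frac{885}{2} \approx 442.5$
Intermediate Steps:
$d{\left(f \right)} = \frac{2}{-8 + 4 f}$
$d{\left(1 \right)} + 443 = \frac{1}{2 \left(-2 + 1\right)} + 443 = \frac{1}{2 \left(-1\right)} + 443 = \frac{1}{2} \left(-1\right) + 443 = - \frac{1}{2} + 443 = \frac{885}{2}$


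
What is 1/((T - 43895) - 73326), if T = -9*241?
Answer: -1/119390 ≈ -8.3759e-6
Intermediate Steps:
T = -2169
1/((T - 43895) - 73326) = 1/((-2169 - 43895) - 73326) = 1/(-46064 - 73326) = 1/(-119390) = -1/119390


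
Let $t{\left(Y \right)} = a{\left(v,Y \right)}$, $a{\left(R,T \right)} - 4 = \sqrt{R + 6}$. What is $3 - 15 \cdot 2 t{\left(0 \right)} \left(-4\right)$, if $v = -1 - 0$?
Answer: $483 + 120 \sqrt{5} \approx 751.33$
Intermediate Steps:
$v = -1$ ($v = -1 + 0 = -1$)
$a{\left(R,T \right)} = 4 + \sqrt{6 + R}$ ($a{\left(R,T \right)} = 4 + \sqrt{R + 6} = 4 + \sqrt{6 + R}$)
$t{\left(Y \right)} = 4 + \sqrt{5}$ ($t{\left(Y \right)} = 4 + \sqrt{6 - 1} = 4 + \sqrt{5}$)
$3 - 15 \cdot 2 t{\left(0 \right)} \left(-4\right) = 3 - 15 \cdot 2 \left(4 + \sqrt{5}\right) \left(-4\right) = 3 - 15 \left(8 + 2 \sqrt{5}\right) \left(-4\right) = 3 - 15 \left(-32 - 8 \sqrt{5}\right) = 3 + \left(480 + 120 \sqrt{5}\right) = 483 + 120 \sqrt{5}$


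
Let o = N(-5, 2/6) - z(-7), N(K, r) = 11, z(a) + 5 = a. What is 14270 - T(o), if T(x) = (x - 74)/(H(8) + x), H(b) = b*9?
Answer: 1355701/95 ≈ 14271.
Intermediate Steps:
z(a) = -5 + a
H(b) = 9*b
o = 23 (o = 11 - (-5 - 7) = 11 - 1*(-12) = 11 + 12 = 23)
T(x) = (-74 + x)/(72 + x) (T(x) = (x - 74)/(9*8 + x) = (-74 + x)/(72 + x))
14270 - T(o) = 14270 - (-74 + 23)/(72 + 23) = 14270 - (-51)/95 = 14270 - 1*(-51/95) = 14270 + 51/95 = 1355701/95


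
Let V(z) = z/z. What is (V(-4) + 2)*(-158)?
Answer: -474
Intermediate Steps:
V(z) = 1
(V(-4) + 2)*(-158) = (1 + 2)*(-158) = 3*(-158) = -474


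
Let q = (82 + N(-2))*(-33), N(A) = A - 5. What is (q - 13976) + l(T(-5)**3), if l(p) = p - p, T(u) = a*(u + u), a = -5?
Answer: -16451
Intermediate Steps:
N(A) = -5 + A
T(u) = -10*u (T(u) = -5*(u + u) = -10*u)
l(p) = 0
q = -2475 (q = (82 + (-5 - 2))*(-33) = (82 - 7)*(-33) = 75*(-33) = -2475)
(q - 13976) + l(T(-5)**3) = (-2475 - 13976) + 0 = -16451 + 0 = -16451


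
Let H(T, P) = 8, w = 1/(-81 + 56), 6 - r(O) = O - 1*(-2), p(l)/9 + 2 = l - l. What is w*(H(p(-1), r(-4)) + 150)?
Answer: -158/25 ≈ -6.3200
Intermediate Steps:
p(l) = -18 (p(l) = -18 + 9*(l - l) = -18 + 9*0 = -18 + 0 = -18)
r(O) = 4 - O (r(O) = 6 - (O - 1*(-2)) = 6 - (O + 2) = 6 - (2 + O) = 6 + (-2 - O) = 4 - O)
w = -1/25 (w = 1/(-25) = -1/25 ≈ -0.040000)
w*(H(p(-1), r(-4)) + 150) = -(8 + 150)/25 = -1/25*158 = -158/25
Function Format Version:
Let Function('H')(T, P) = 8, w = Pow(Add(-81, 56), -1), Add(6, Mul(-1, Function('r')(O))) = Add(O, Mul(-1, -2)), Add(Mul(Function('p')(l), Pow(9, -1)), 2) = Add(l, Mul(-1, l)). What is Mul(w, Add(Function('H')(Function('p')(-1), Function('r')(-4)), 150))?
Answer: Rational(-158, 25) ≈ -6.3200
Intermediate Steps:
Function('p')(l) = -18 (Function('p')(l) = Add(-18, Mul(9, Add(l, Mul(-1, l)))) = Add(-18, Mul(9, 0)) = Add(-18, 0) = -18)
Function('r')(O) = Add(4, Mul(-1, O)) (Function('r')(O) = Add(6, Mul(-1, Add(O, Mul(-1, -2)))) = Add(6, Mul(-1, Add(O, 2))) = Add(6, Mul(-1, Add(2, O))) = Add(6, Add(-2, Mul(-1, O))) = Add(4, Mul(-1, O)))
w = Rational(-1, 25) (w = Pow(-25, -1) = Rational(-1, 25) ≈ -0.040000)
Mul(w, Add(Function('H')(Function('p')(-1), Function('r')(-4)), 150)) = Mul(Rational(-1, 25), Add(8, 150)) = Mul(Rational(-1, 25), 158) = Rational(-158, 25)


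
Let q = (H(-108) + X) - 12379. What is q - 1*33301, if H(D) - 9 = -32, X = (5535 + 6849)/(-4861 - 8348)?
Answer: -201234437/4403 ≈ -45704.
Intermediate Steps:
X = -4128/4403 (X = 12384/(-13209) = 12384*(-1/13209) = -4128/4403 ≈ -0.93754)
H(D) = -23 (H(D) = 9 - 32 = -23)
q = -54610134/4403 (q = (-23 - 4128/4403) - 12379 = -105397/4403 - 12379 = -54610134/4403 ≈ -12403.)
q - 1*33301 = -54610134/4403 - 1*33301 = -54610134/4403 - 33301 = -201234437/4403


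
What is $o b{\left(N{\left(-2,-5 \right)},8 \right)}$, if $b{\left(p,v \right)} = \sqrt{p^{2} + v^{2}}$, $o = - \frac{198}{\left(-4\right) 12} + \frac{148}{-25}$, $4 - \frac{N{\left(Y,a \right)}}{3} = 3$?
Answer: $- \frac{359 \sqrt{73}}{200} \approx -15.336$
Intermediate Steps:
$N{\left(Y,a \right)} = 3$ ($N{\left(Y,a \right)} = 12 - 9 = 3$)
$o = - \frac{359}{200}$ ($o = - \frac{198}{-48} + 148 \left(- \frac{1}{25}\right) = \left(-198\right) \left(- \frac{1}{48}\right) - \frac{148}{25} = \frac{33}{8} - \frac{148}{25} = - \frac{359}{200} \approx -1.795$)
$o b{\left(N{\left(-2,-5 \right)},8 \right)} = - \frac{359 \sqrt{3^{2} + 8^{2}}}{200} = - \frac{359 \sqrt{9 + 64}}{200} = - \frac{359 \sqrt{73}}{200}$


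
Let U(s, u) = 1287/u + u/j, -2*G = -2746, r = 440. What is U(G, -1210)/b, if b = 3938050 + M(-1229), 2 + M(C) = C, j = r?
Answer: -839/866100180 ≈ -9.6871e-7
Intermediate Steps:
j = 440
M(C) = -2 + C
G = 1373 (G = -½*(-2746) = 1373)
U(s, u) = 1287/u + u/440
b = 3936819 (b = 3938050 + (-2 - 1229) = 3938050 - 1231 = 3936819)
U(G, -1210)/b = (1287/(-1210) + (1/440)*(-1210))/3936819 = (1287*(-1/1210) - 11/4)*(1/3936819) = (-117/110 - 11/4)*(1/3936819) = -839/220*1/3936819 = -839/866100180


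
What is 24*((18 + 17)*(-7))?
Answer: -5880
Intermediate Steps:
24*((18 + 17)*(-7)) = 24*(35*(-7)) = 24*(-245) = -5880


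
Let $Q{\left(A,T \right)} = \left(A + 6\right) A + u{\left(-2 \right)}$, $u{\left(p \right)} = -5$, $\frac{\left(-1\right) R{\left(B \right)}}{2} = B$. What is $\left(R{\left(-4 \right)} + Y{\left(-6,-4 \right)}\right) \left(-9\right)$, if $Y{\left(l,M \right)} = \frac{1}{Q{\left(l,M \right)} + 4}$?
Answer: $-63$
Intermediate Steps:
$R{\left(B \right)} = - 2 B$
$Q{\left(A,T \right)} = -5 + A \left(6 + A\right)$ ($Q{\left(A,T \right)} = \left(A + 6\right) A - 5 = \left(6 + A\right) A - 5 = A \left(6 + A\right) - 5 = -5 + A \left(6 + A\right)$)
$Y{\left(l,M \right)} = \frac{1}{-1 + l^{2} + 6 l}$ ($Y{\left(l,M \right)} = \frac{1}{\left(-5 + l^{2} + 6 l\right) + 4} = \frac{1}{-1 + l^{2} + 6 l}$)
$\left(R{\left(-4 \right)} + Y{\left(-6,-4 \right)}\right) \left(-9\right) = \left(\left(-2\right) \left(-4\right) + \frac{1}{-1 + \left(-6\right)^{2} + 6 \left(-6\right)}\right) \left(-9\right) = \left(8 + \frac{1}{-1 + 36 - 36}\right) \left(-9\right) = \left(8 + \frac{1}{-1}\right) \left(-9\right) = \left(8 - 1\right) \left(-9\right) = 7 \left(-9\right) = -63$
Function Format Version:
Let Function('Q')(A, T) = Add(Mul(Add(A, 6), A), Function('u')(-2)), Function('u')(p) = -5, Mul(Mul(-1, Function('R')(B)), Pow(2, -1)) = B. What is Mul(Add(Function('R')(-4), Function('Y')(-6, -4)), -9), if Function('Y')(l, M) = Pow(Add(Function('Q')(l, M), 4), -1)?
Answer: -63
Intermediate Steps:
Function('R')(B) = Mul(-2, B)
Function('Q')(A, T) = Add(-5, Mul(A, Add(6, A))) (Function('Q')(A, T) = Add(Mul(Add(A, 6), A), -5) = Add(Mul(Add(6, A), A), -5) = Add(Mul(A, Add(6, A)), -5) = Add(-5, Mul(A, Add(6, A))))
Function('Y')(l, M) = Pow(Add(-1, Pow(l, 2), Mul(6, l)), -1) (Function('Y')(l, M) = Pow(Add(Add(-5, Pow(l, 2), Mul(6, l)), 4), -1) = Pow(Add(-1, Pow(l, 2), Mul(6, l)), -1))
Mul(Add(Function('R')(-4), Function('Y')(-6, -4)), -9) = Mul(Add(Mul(-2, -4), Pow(Add(-1, Pow(-6, 2), Mul(6, -6)), -1)), -9) = Mul(Add(8, Pow(Add(-1, 36, -36), -1)), -9) = Mul(Add(8, Pow(-1, -1)), -9) = Mul(Add(8, -1), -9) = Mul(7, -9) = -63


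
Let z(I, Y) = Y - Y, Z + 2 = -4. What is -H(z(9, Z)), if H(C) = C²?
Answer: 0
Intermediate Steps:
Z = -6 (Z = -2 - 4 = -6)
z(I, Y) = 0
-H(z(9, Z)) = -1*0² = -1*0 = 0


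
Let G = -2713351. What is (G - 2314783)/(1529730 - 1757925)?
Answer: 5028134/228195 ≈ 22.034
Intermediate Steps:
(G - 2314783)/(1529730 - 1757925) = (-2713351 - 2314783)/(1529730 - 1757925) = -5028134/(-228195) = -5028134*(-1/228195) = 5028134/228195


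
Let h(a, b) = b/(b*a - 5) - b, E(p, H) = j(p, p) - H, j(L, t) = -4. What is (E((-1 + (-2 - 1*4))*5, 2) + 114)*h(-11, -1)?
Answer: 90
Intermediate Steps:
E(p, H) = -4 - H
h(a, b) = -b + b/(-5 + a*b) (h(a, b) = b/(a*b - 5) - b = b/(-5 + a*b) - b = -b + b/(-5 + a*b))
(E((-1 + (-2 - 1*4))*5, 2) + 114)*h(-11, -1) = ((-4 - 1*2) + 114)*(-(6 - 1*(-11)*(-1))/(-5 - 11*(-1))) = ((-4 - 2) + 114)*(-(6 - 11)/(-5 + 11)) = (-6 + 114)*(-1*(-5)/6) = 108*(-1*⅙*(-5)) = 108*(⅚) = 90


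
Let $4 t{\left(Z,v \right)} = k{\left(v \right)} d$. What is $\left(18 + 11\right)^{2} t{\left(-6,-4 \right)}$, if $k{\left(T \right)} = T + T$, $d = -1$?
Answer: $1682$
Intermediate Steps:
$k{\left(T \right)} = 2 T$
$t{\left(Z,v \right)} = - \frac{v}{2}$ ($t{\left(Z,v \right)} = \frac{2 v \left(-1\right)}{4} = \frac{\left(-2\right) v}{4} = - \frac{v}{2}$)
$\left(18 + 11\right)^{2} t{\left(-6,-4 \right)} = \left(18 + 11\right)^{2} \left(\left(- \frac{1}{2}\right) \left(-4\right)\right) = 29^{2} \cdot 2 = 841 \cdot 2 = 1682$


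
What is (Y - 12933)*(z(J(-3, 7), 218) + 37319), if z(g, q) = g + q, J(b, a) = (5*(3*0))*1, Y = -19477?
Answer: -1216574170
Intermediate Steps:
J(b, a) = 0 (J(b, a) = (5*0)*1 = 0*1 = 0)
(Y - 12933)*(z(J(-3, 7), 218) + 37319) = (-19477 - 12933)*((0 + 218) + 37319) = -32410*(218 + 37319) = -32410*37537 = -1216574170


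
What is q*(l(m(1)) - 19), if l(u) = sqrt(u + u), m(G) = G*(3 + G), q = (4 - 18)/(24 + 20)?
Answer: 133/22 - 7*sqrt(2)/11 ≈ 5.1455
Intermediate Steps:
q = -7/22 (q = -14/44 = -14*1/44 = -7/22 ≈ -0.31818)
l(u) = sqrt(2)*sqrt(u) (l(u) = sqrt(2*u) = sqrt(2)*sqrt(u))
q*(l(m(1)) - 19) = -7*(sqrt(2)*sqrt(1*(3 + 1)) - 19)/22 = -7*(sqrt(2)*sqrt(1*4) - 19)/22 = -7*(sqrt(2)*sqrt(4) - 19)/22 = -7*(sqrt(2)*2 - 19)/22 = -7*(2*sqrt(2) - 19)/22 = -7*(-19 + 2*sqrt(2))/22 = 133/22 - 7*sqrt(2)/11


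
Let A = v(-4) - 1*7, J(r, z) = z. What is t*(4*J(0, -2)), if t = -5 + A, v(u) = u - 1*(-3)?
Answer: 104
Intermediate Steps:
v(u) = 3 + u (v(u) = u + 3 = 3 + u)
A = -8 (A = (3 - 4) - 1*7 = -1 - 7 = -8)
t = -13 (t = -5 - 8 = -13)
t*(4*J(0, -2)) = -52*(-2) = -13*(-8) = 104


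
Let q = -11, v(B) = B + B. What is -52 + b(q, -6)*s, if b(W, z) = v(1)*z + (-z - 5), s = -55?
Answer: 553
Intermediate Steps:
v(B) = 2*B
b(W, z) = -5 + z (b(W, z) = (2*1)*z + (-z - 5) = 2*z + (-5 - z) = -5 + z)
-52 + b(q, -6)*s = -52 + (-5 - 6)*(-55) = -52 - 11*(-55) = -52 + 605 = 553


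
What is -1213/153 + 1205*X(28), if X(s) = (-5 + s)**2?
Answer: 97527872/153 ≈ 6.3744e+5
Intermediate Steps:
-1213/153 + 1205*X(28) = -1213/153 + 1205*(-5 + 28)**2 = -1213*1/153 + 1205*23**2 = -1213/153 + 1205*529 = -1213/153 + 637445 = 97527872/153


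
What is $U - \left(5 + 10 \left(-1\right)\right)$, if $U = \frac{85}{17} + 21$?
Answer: $31$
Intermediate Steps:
$U = 26$ ($U = 85 \cdot \frac{1}{17} + 21 = 5 + 21 = 26$)
$U - \left(5 + 10 \left(-1\right)\right) = 26 - \left(5 + 10 \left(-1\right)\right) = 26 - \left(5 - 10\right) = 26 - -5 = 26 + 5 = 31$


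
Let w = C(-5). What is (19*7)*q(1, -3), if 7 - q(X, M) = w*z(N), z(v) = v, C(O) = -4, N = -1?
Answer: 399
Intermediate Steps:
w = -4
q(X, M) = 3 (q(X, M) = 7 - (-4)*(-1) = 7 - 1*4 = 7 - 4 = 3)
(19*7)*q(1, -3) = (19*7)*3 = 133*3 = 399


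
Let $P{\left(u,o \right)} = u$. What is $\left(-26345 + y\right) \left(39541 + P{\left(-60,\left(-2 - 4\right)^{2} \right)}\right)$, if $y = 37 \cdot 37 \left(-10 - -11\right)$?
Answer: $-986077456$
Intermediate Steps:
$y = 1369$ ($y = 1369 \left(-10 + 11\right) = 1369 \cdot 1 = 1369$)
$\left(-26345 + y\right) \left(39541 + P{\left(-60,\left(-2 - 4\right)^{2} \right)}\right) = \left(-26345 + 1369\right) \left(39541 - 60\right) = \left(-24976\right) 39481 = -986077456$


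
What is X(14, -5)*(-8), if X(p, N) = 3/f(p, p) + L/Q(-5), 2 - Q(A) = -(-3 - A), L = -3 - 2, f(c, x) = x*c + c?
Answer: 346/35 ≈ 9.8857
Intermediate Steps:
f(c, x) = c + c*x (f(c, x) = c*x + c = c + c*x)
L = -5
Q(A) = -1 - A (Q(A) = 2 - (-1)*(-3 - A) = 2 - (3 + A) = 2 + (-3 - A) = -1 - A)
X(p, N) = -5/4 + 3/(p*(1 + p)) (X(p, N) = 3/((p*(1 + p))) - 5/(-1 - 1*(-5)) = 3*(1/(p*(1 + p))) - 5/(-1 + 5) = 3/(p*(1 + p)) - 5/4 = -5/4 + 3/(p*(1 + p)))
X(14, -5)*(-8) = ((¼)*(12 - 5*14*(1 + 14))/(14*(1 + 14)))*(-8) = ((¼)*(1/14)*(12 - 5*14*15)/15)*(-8) = ((¼)*(1/14)*(1/15)*(12 - 1050))*(-8) = ((¼)*(1/14)*(1/15)*(-1038))*(-8) = -173/140*(-8) = 346/35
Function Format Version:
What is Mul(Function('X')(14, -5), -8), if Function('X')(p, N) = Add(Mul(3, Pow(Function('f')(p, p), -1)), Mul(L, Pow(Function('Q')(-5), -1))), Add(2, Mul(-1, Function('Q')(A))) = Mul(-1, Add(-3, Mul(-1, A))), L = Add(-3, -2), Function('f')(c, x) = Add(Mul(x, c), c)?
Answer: Rational(346, 35) ≈ 9.8857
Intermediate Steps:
Function('f')(c, x) = Add(c, Mul(c, x)) (Function('f')(c, x) = Add(Mul(c, x), c) = Add(c, Mul(c, x)))
L = -5
Function('Q')(A) = Add(-1, Mul(-1, A)) (Function('Q')(A) = Add(2, Mul(-1, Mul(-1, Add(-3, Mul(-1, A))))) = Add(2, Mul(-1, Add(3, A))) = Add(2, Add(-3, Mul(-1, A))) = Add(-1, Mul(-1, A)))
Function('X')(p, N) = Add(Rational(-5, 4), Mul(3, Pow(p, -1), Pow(Add(1, p), -1))) (Function('X')(p, N) = Add(Mul(3, Pow(Mul(p, Add(1, p)), -1)), Mul(-5, Pow(Add(-1, Mul(-1, -5)), -1))) = Add(Mul(3, Mul(Pow(p, -1), Pow(Add(1, p), -1))), Mul(-5, Pow(Add(-1, 5), -1))) = Add(Mul(3, Pow(p, -1), Pow(Add(1, p), -1)), Mul(-5, Pow(4, -1))) = Add(Mul(3, Pow(p, -1), Pow(Add(1, p), -1)), Mul(-5, Rational(1, 4))) = Add(Mul(3, Pow(p, -1), Pow(Add(1, p), -1)), Rational(-5, 4)) = Add(Rational(-5, 4), Mul(3, Pow(p, -1), Pow(Add(1, p), -1))))
Mul(Function('X')(14, -5), -8) = Mul(Mul(Rational(1, 4), Pow(14, -1), Pow(Add(1, 14), -1), Add(12, Mul(-5, 14, Add(1, 14)))), -8) = Mul(Mul(Rational(1, 4), Rational(1, 14), Pow(15, -1), Add(12, Mul(-5, 14, 15))), -8) = Mul(Mul(Rational(1, 4), Rational(1, 14), Rational(1, 15), Add(12, -1050)), -8) = Mul(Mul(Rational(1, 4), Rational(1, 14), Rational(1, 15), -1038), -8) = Mul(Rational(-173, 140), -8) = Rational(346, 35)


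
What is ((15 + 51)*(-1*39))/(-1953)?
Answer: 286/217 ≈ 1.3180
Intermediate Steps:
((15 + 51)*(-1*39))/(-1953) = (66*(-39))*(-1/1953) = -2574*(-1/1953) = 286/217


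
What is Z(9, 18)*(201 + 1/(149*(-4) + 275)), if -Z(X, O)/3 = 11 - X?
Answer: -129040/107 ≈ -1206.0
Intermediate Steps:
Z(X, O) = -33 + 3*X (Z(X, O) = -3*(11 - X) = -33 + 3*X)
Z(9, 18)*(201 + 1/(149*(-4) + 275)) = (-33 + 3*9)*(201 + 1/(149*(-4) + 275)) = (-33 + 27)*(201 + 1/(-596 + 275)) = -6*(201 + 1/(-321)) = -6*(201 - 1/321) = -6*64520/321 = -129040/107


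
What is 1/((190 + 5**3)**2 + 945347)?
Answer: 1/1044572 ≈ 9.5733e-7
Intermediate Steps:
1/((190 + 5**3)**2 + 945347) = 1/((190 + 125)**2 + 945347) = 1/(315**2 + 945347) = 1/(99225 + 945347) = 1/1044572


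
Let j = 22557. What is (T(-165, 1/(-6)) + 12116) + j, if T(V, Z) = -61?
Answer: 34612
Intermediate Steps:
(T(-165, 1/(-6)) + 12116) + j = (-61 + 12116) + 22557 = 12055 + 22557 = 34612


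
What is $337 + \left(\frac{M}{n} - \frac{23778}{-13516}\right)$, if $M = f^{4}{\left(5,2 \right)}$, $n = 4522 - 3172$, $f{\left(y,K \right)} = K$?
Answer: $\frac{1545355189}{4561650} \approx 338.77$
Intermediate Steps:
$n = 1350$
$M = 16$ ($M = 2^{4} = 16$)
$337 + \left(\frac{M}{n} - \frac{23778}{-13516}\right) = 337 + \left(\frac{16}{1350} - \frac{23778}{-13516}\right) = 337 + \left(16 \cdot \frac{1}{1350} - - \frac{11889}{6758}\right) = 337 + \left(\frac{8}{675} + \frac{11889}{6758}\right) = 337 + \frac{8079139}{4561650} = \frac{1545355189}{4561650}$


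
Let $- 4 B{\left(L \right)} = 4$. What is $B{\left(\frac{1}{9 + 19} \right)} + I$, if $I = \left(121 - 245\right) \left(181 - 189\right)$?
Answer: $991$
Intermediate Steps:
$B{\left(L \right)} = -1$ ($B{\left(L \right)} = \left(- \frac{1}{4}\right) 4 = -1$)
$I = 992$ ($I = \left(-124\right) \left(-8\right) = 992$)
$B{\left(\frac{1}{9 + 19} \right)} + I = -1 + 992 = 991$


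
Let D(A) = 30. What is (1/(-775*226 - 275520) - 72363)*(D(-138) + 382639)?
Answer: -12479537603020159/450670 ≈ -2.7691e+10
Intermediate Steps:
(1/(-775*226 - 275520) - 72363)*(D(-138) + 382639) = (1/(-775*226 - 275520) - 72363)*(30 + 382639) = (1/(-175150 - 275520) - 72363)*382669 = (1/(-450670) - 72363)*382669 = (-1/450670 - 72363)*382669 = -32611833211/450670*382669 = -12479537603020159/450670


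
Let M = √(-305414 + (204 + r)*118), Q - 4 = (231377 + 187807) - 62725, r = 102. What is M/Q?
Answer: 19*I*√746/356463 ≈ 0.0014558*I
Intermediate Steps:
Q = 356463 (Q = 4 + ((231377 + 187807) - 62725) = 4 + (419184 - 62725) = 4 + 356459 = 356463)
M = 19*I*√746 (M = √(-305414 + (204 + 102)*118) = √(-305414 + 306*118) = √(-305414 + 36108) = √(-269306) = 19*I*√746 ≈ 518.95*I)
M/Q = (19*I*√746)/356463 = (19*I*√746)*(1/356463) = 19*I*√746/356463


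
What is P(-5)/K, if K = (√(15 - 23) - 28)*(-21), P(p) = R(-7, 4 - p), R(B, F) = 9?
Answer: 1/66 + I*√2/924 ≈ 0.015152 + 0.0015305*I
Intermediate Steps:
P(p) = 9
K = 588 - 42*I*√2 (K = (√(-8) - 28)*(-21) = (2*I*√2 - 28)*(-21) = (-28 + 2*I*√2)*(-21) = 588 - 42*I*√2 ≈ 588.0 - 59.397*I)
P(-5)/K = 9/(588 - 42*I*√2)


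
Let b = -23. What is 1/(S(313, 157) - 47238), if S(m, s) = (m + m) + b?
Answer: -1/46635 ≈ -2.1443e-5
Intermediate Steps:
S(m, s) = -23 + 2*m (S(m, s) = (m + m) - 23 = 2*m - 23 = -23 + 2*m)
1/(S(313, 157) - 47238) = 1/((-23 + 2*313) - 47238) = 1/((-23 + 626) - 47238) = 1/(603 - 47238) = 1/(-46635) = -1/46635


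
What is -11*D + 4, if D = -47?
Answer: 521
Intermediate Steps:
-11*D + 4 = -11*(-47) + 4 = 517 + 4 = 521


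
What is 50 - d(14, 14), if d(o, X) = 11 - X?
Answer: 53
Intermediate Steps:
50 - d(14, 14) = 50 - (11 - 1*14) = 50 - (11 - 14) = 50 - 1*(-3) = 50 + 3 = 53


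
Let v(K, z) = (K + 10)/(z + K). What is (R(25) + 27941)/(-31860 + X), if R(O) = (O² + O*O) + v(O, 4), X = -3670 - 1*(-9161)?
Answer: -846574/764701 ≈ -1.1071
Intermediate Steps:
X = 5491 (X = -3670 + 9161 = 5491)
v(K, z) = (10 + K)/(K + z)
R(O) = 2*O² + (10 + O)/(4 + O) (R(O) = (O² + O*O) + (10 + O)/(O + 4) = (O² + O²) + (10 + O)/(4 + O) = 2*O² + (10 + O)/(4 + O))
(R(25) + 27941)/(-31860 + X) = ((10 + 25 + 2*25²*(4 + 25))/(4 + 25) + 27941)/(-31860 + 5491) = ((10 + 25 + 2*625*29)/29 + 27941)/(-26369) = ((10 + 25 + 36250)/29 + 27941)*(-1/26369) = ((1/29)*36285 + 27941)*(-1/26369) = (36285/29 + 27941)*(-1/26369) = (846574/29)*(-1/26369) = -846574/764701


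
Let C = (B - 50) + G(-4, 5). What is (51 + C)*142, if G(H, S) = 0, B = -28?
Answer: -3834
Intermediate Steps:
C = -78 (C = (-28 - 50) + 0 = -78 + 0 = -78)
(51 + C)*142 = (51 - 78)*142 = -27*142 = -3834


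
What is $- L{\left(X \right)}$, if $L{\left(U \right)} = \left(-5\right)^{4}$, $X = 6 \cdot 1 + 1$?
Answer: $-625$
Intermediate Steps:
$X = 7$ ($X = 6 + 1 = 7$)
$L{\left(U \right)} = 625$
$- L{\left(X \right)} = \left(-1\right) 625 = -625$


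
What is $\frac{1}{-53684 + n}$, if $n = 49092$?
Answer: $- \frac{1}{4592} \approx -0.00021777$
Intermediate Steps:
$\frac{1}{-53684 + n} = \frac{1}{-53684 + 49092} = \frac{1}{-4592} = - \frac{1}{4592}$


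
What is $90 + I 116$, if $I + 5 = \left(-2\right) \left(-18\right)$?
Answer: $3686$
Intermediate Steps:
$I = 31$ ($I = -5 - -36 = -5 + 36 = 31$)
$90 + I 116 = 90 + 31 \cdot 116 = 90 + 3596 = 3686$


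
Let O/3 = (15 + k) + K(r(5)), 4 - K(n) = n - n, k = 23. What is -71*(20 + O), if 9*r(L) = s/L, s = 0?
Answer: -10366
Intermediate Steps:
r(L) = 0 (r(L) = (0/L)/9 = (⅑)*0 = 0)
K(n) = 4 (K(n) = 4 - (n - n) = 4 - 1*0 = 4 + 0 = 4)
O = 126 (O = 3*((15 + 23) + 4) = 3*(38 + 4) = 3*42 = 126)
-71*(20 + O) = -71*(20 + 126) = -71*146 = -10366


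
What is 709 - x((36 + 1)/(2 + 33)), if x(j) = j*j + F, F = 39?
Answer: 819381/1225 ≈ 668.88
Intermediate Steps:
x(j) = 39 + j² (x(j) = j*j + 39 = j² + 39 = 39 + j²)
709 - x((36 + 1)/(2 + 33)) = 709 - (39 + ((36 + 1)/(2 + 33))²) = 709 - (39 + (37/35)²) = 709 - (39 + 1369/1225) = 709 - 1*49144/1225 = 709 - 49144/1225 = 819381/1225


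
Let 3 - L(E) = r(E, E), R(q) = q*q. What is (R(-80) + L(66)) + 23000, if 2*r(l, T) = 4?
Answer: 29401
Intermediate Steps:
r(l, T) = 2 (r(l, T) = (1/2)*4 = 2)
R(q) = q**2
L(E) = 1 (L(E) = 3 - 1*2 = 3 - 2 = 1)
(R(-80) + L(66)) + 23000 = ((-80)**2 + 1) + 23000 = (6400 + 1) + 23000 = 6401 + 23000 = 29401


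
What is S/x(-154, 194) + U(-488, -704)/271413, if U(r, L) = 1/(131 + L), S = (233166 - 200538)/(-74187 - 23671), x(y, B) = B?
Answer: -1268578523006/738113827874337 ≈ -0.0017187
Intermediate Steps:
S = -16314/48929 (S = 32628/(-97858) = 32628*(-1/97858) = -16314/48929 ≈ -0.33342)
S/x(-154, 194) + U(-488, -704)/271413 = -16314/48929/194 + 1/((131 - 704)*271413) = -16314/48929*1/194 + (1/271413)/(-573) = -8157/4746113 - 1/573*1/271413 = -8157/4746113 - 1/155519649 = -1268578523006/738113827874337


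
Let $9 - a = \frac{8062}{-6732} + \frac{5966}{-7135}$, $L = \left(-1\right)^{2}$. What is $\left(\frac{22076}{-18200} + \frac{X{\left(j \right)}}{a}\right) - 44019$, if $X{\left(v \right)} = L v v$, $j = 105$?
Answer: $- \frac{51870702004011139}{1205706461050} \approx -43021.0$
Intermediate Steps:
$L = 1$
$X{\left(v \right)} = v^{2}$ ($X{\left(v \right)} = 1 v v = v v = v^{2}$)
$a = \frac{264990431}{24016410}$ ($a = 9 - \left(\frac{8062}{-6732} + \frac{5966}{-7135}\right) = 9 - \left(8062 \left(- \frac{1}{6732}\right) + 5966 \left(- \frac{1}{7135}\right)\right) = 9 - \left(- \frac{4031}{3366} - \frac{5966}{7135}\right) = 9 - - \frac{48842741}{24016410} = 9 + \frac{48842741}{24016410} = \frac{264990431}{24016410} \approx 11.034$)
$\left(\frac{22076}{-18200} + \frac{X{\left(j \right)}}{a}\right) - 44019 = \left(\frac{22076}{-18200} + \frac{105^{2}}{\frac{264990431}{24016410}}\right) - 44019 = \left(22076 \left(- \frac{1}{18200}\right) + 11025 \cdot \frac{24016410}{264990431}\right) - 44019 = \left(- \frac{5519}{4550} + \frac{264780920250}{264990431}\right) - 44019 = \frac{1203290704948811}{1205706461050} - 44019 = - \frac{51870702004011139}{1205706461050}$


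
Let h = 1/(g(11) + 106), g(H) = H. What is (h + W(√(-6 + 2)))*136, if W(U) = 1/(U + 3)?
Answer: 3808/117 - 272*I/13 ≈ 32.547 - 20.923*I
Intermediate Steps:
h = 1/117 (h = 1/(11 + 106) = 1/117 ≈ 0.0085470)
W(U) = 1/(3 + U)
(h + W(√(-6 + 2)))*136 = (1/117 + 1/(3 + √(-6 + 2)))*136 = (1/117 + 1/(3 + √(-4)))*136 = (1/117 + 1/(3 + 2*I))*136 = (1/117 + (3 - 2*I)/13)*136 = 136/117 + 136*(3 - 2*I)/13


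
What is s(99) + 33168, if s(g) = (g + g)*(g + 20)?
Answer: 56730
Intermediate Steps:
s(g) = 2*g*(20 + g) (s(g) = (2*g)*(20 + g) = 2*g*(20 + g))
s(99) + 33168 = 2*99*(20 + 99) + 33168 = 2*99*119 + 33168 = 23562 + 33168 = 56730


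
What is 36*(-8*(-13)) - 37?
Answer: 3707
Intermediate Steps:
36*(-8*(-13)) - 37 = 36*104 - 37 = 3744 - 37 = 3707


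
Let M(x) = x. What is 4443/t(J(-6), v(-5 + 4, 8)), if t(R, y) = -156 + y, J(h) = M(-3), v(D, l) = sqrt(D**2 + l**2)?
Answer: -53316/1867 - 4443*sqrt(65)/24271 ≈ -30.033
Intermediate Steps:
J(h) = -3
4443/t(J(-6), v(-5 + 4, 8)) = 4443/(-156 + sqrt((-5 + 4)**2 + 8**2)) = 4443/(-156 + sqrt((-1)**2 + 64)) = 4443/(-156 + sqrt(1 + 64)) = 4443/(-156 + sqrt(65))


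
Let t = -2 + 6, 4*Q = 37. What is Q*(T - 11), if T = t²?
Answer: 185/4 ≈ 46.250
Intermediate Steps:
Q = 37/4 (Q = (¼)*37 = 37/4 ≈ 9.2500)
t = 4
T = 16 (T = 4² = 16)
Q*(T - 11) = 37*(16 - 11)/4 = (37/4)*5 = 185/4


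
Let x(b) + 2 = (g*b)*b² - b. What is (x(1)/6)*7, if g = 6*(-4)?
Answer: -63/2 ≈ -31.500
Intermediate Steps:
g = -24
x(b) = -2 - b - 24*b³ (x(b) = -2 + ((-24*b)*b² - b) = -2 + (-24*b³ - b) = -2 + (-b - 24*b³) = -2 - b - 24*b³)
(x(1)/6)*7 = ((-2 - 1*1 - 24*1³)/6)*7 = ((-2 - 1 - 24*1)/6)*7 = ((-2 - 1 - 24)/6)*7 = ((⅙)*(-27))*7 = -9/2*7 = -63/2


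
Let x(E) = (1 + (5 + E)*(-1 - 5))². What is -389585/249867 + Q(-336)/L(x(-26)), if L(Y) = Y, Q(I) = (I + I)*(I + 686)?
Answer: -65052334865/4030104843 ≈ -16.142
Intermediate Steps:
Q(I) = 2*I*(686 + I) (Q(I) = (2*I)*(686 + I) = 2*I*(686 + I))
x(E) = (-29 - 6*E)² (x(E) = (1 + (5 + E)*(-6))² = (1 + (-30 - 6*E))² = (-29 - 6*E)²)
-389585/249867 + Q(-336)/L(x(-26)) = -389585/249867 + (2*(-336)*(686 - 336))/((29 + 6*(-26))²) = -389585*1/249867 + (2*(-336)*350)/((29 - 156)²) = -389585/249867 - 235200/((-127)²) = -389585/249867 - 235200/16129 = -65052334865/4030104843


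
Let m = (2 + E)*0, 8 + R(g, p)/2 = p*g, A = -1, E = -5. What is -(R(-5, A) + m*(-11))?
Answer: 6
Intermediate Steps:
R(g, p) = -16 + 2*g*p (R(g, p) = -16 + 2*(p*g) = -16 + 2*(g*p) = -16 + 2*g*p)
m = 0 (m = (2 - 5)*0 = -3*0 = 0)
-(R(-5, A) + m*(-11)) = -((-16 + 2*(-5)*(-1)) + 0*(-11)) = -((-16 + 10) + 0) = -(-6 + 0) = -1*(-6) = 6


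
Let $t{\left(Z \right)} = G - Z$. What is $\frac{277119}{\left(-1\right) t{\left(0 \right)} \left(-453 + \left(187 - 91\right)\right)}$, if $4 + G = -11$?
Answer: $- \frac{30791}{595} \approx -51.75$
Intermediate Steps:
$G = -15$ ($G = -4 - 11 = -15$)
$t{\left(Z \right)} = -15 - Z$
$\frac{277119}{\left(-1\right) t{\left(0 \right)} \left(-453 + \left(187 - 91\right)\right)} = \frac{277119}{\left(-1\right) \left(-15 - 0\right) \left(-453 + \left(187 - 91\right)\right)} = \frac{277119}{\left(-1\right) \left(-15 + 0\right) \left(-453 + \left(187 - 91\right)\right)} = \frac{277119}{\left(-1\right) \left(- 15 \left(-453 + 96\right)\right)} = \frac{277119}{\left(-1\right) \left(\left(-15\right) \left(-357\right)\right)} = \frac{277119}{\left(-1\right) 5355} = \frac{277119}{-5355} = 277119 \left(- \frac{1}{5355}\right) = - \frac{30791}{595}$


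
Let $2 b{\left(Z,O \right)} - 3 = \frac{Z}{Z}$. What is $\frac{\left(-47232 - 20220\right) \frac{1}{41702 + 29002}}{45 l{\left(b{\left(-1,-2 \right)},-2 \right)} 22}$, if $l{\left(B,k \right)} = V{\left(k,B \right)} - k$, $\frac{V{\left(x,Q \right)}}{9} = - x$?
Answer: $- \frac{511}{10605600} \approx -4.8182 \cdot 10^{-5}$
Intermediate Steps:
$V{\left(x,Q \right)} = - 9 x$ ($V{\left(x,Q \right)} = 9 \left(- x\right) = - 9 x$)
$b{\left(Z,O \right)} = 2$ ($b{\left(Z,O \right)} = \frac{3}{2} + \frac{Z \frac{1}{Z}}{2} = \frac{3}{2} + \frac{1}{2} \cdot 1 = \frac{3}{2} + \frac{1}{2} = 2$)
$l{\left(B,k \right)} = - 10 k$ ($l{\left(B,k \right)} = - 9 k - k = - 10 k$)
$\frac{\left(-47232 - 20220\right) \frac{1}{41702 + 29002}}{45 l{\left(b{\left(-1,-2 \right)},-2 \right)} 22} = \frac{\left(-47232 - 20220\right) \frac{1}{41702 + 29002}}{45 \left(\left(-10\right) \left(-2\right)\right) 22} = \frac{\left(-67452\right) \frac{1}{70704}}{45 \cdot 20 \cdot 22} = \frac{\left(-67452\right) \frac{1}{70704}}{900 \cdot 22} = - \frac{5621}{5892 \cdot 19800} = \left(- \frac{5621}{5892}\right) \frac{1}{19800} = - \frac{511}{10605600}$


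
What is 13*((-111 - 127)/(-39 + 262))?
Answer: -3094/223 ≈ -13.874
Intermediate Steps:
13*((-111 - 127)/(-39 + 262)) = 13*(-238/223) = -3094/223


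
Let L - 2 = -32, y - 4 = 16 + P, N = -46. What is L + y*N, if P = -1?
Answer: -904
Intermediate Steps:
y = 19 (y = 4 + (16 - 1) = 4 + 15 = 19)
L = -30 (L = 2 - 32 = -30)
L + y*N = -30 + 19*(-46) = -30 - 874 = -904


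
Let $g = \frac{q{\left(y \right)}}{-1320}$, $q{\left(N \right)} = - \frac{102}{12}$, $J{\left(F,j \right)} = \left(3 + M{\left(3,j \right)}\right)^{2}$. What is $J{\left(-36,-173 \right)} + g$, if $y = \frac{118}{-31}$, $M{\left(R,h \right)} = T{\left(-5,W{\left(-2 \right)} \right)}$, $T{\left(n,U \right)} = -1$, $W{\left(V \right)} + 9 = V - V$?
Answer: $\frac{10577}{2640} \approx 4.0064$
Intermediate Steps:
$W{\left(V \right)} = -9$ ($W{\left(V \right)} = -9 + \left(V - V\right) = -9 + 0 = -9$)
$M{\left(R,h \right)} = -1$
$y = - \frac{118}{31}$ ($y = 118 \left(- \frac{1}{31}\right) = - \frac{118}{31} \approx -3.8064$)
$J{\left(F,j \right)} = 4$ ($J{\left(F,j \right)} = \left(3 - 1\right)^{2} = 2^{2} = 4$)
$q{\left(N \right)} = - \frac{17}{2}$ ($q{\left(N \right)} = \left(-102\right) \frac{1}{12} = - \frac{17}{2}$)
$g = \frac{17}{2640}$ ($g = - \frac{17}{2 \left(-1320\right)} = \left(- \frac{17}{2}\right) \left(- \frac{1}{1320}\right) = \frac{17}{2640} \approx 0.0064394$)
$J{\left(-36,-173 \right)} + g = 4 + \frac{17}{2640} = \frac{10577}{2640}$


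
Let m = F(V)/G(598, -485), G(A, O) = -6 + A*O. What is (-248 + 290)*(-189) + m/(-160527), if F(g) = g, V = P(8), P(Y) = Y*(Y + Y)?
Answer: -92395559504902/11639652243 ≈ -7938.0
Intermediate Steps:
P(Y) = 2*Y² (P(Y) = Y*(2*Y) = 2*Y²)
V = 128 (V = 2*8² = 2*64 = 128)
m = -32/72509 (m = 128/(-6 + 598*(-485)) = 128/(-6 - 290030) = 128/(-290036) = 128*(-1/290036) = -32/72509 ≈ -0.00044132)
(-248 + 290)*(-189) + m/(-160527) = (-248 + 290)*(-189) - 32/72509/(-160527) = 42*(-189) - 32/72509*(-1/160527) = -7938 + 32/11639652243 = -92395559504902/11639652243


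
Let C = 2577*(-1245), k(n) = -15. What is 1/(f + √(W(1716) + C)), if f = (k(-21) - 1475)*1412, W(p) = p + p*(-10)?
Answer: -2103880/4426314278209 - 3*I*√358201/4426314278209 ≈ -4.7531e-7 - 4.0564e-10*I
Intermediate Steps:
C = -3208365
W(p) = -9*p (W(p) = p - 10*p = -9*p)
f = -2103880 (f = (-15 - 1475)*1412 = -1490*1412 = -2103880)
1/(f + √(W(1716) + C)) = 1/(-2103880 + √(-9*1716 - 3208365)) = 1/(-2103880 + √(-15444 - 3208365)) = 1/(-2103880 + √(-3223809)) = 1/(-2103880 + 3*I*√358201)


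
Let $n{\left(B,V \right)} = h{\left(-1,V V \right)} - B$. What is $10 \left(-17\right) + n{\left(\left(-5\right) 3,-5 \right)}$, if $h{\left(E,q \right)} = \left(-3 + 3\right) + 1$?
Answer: $-154$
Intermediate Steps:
$h{\left(E,q \right)} = 1$ ($h{\left(E,q \right)} = 0 + 1 = 1$)
$n{\left(B,V \right)} = 1 - B$
$10 \left(-17\right) + n{\left(\left(-5\right) 3,-5 \right)} = 10 \left(-17\right) - \left(-1 - 15\right) = -170 + \left(1 - -15\right) = -170 + \left(1 + 15\right) = -170 + 16 = -154$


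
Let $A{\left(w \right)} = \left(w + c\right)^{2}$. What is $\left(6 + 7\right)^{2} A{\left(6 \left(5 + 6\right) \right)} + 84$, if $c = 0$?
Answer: $736248$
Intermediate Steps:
$A{\left(w \right)} = w^{2}$ ($A{\left(w \right)} = \left(w + 0\right)^{2} = w^{2}$)
$\left(6 + 7\right)^{2} A{\left(6 \left(5 + 6\right) \right)} + 84 = \left(6 + 7\right)^{2} \left(6 \left(5 + 6\right)\right)^{2} + 84 = 13^{2} \left(6 \cdot 11\right)^{2} + 84 = 169 \cdot 66^{2} + 84 = 169 \cdot 4356 + 84 = 736164 + 84 = 736248$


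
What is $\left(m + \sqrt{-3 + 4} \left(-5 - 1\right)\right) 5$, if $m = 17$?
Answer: $55$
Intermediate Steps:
$\left(m + \sqrt{-3 + 4} \left(-5 - 1\right)\right) 5 = \left(17 + \sqrt{-3 + 4} \left(-5 - 1\right)\right) 5 = \left(17 + \sqrt{1} \left(-6\right)\right) 5 = \left(17 + 1 \left(-6\right)\right) 5 = \left(17 - 6\right) 5 = 11 \cdot 5 = 55$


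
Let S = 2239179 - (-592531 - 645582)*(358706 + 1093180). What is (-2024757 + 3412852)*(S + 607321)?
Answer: 2495242039502657710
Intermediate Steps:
S = 1797601170297 (S = 2239179 - (-1238113)*1451886 = 2239179 - 1*(-1797598931118) = 2239179 + 1797598931118 = 1797601170297)
(-2024757 + 3412852)*(S + 607321) = (-2024757 + 3412852)*(1797601170297 + 607321) = 1388095*1797601777618 = 2495242039502657710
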